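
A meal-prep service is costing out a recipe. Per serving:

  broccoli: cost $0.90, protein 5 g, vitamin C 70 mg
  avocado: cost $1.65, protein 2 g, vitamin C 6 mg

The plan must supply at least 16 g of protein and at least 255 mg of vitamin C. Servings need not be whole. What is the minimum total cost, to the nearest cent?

broccoli only: max(16/5, 255/70) = 3.643 servings → $3.28.
avocado only: max(16/2, 255/6) = 42.5 servings → $70.12.
broccoli + avocado: the both-tight solution has a negative serving — not a feasible corner.
Cheapest feasible corner: $3.28.

$3.28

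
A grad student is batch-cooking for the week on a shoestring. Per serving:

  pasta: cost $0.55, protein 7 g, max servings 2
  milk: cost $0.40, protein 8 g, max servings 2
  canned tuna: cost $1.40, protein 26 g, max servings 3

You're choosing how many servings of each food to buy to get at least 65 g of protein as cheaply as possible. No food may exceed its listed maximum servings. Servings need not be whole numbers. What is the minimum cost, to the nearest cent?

Cost per g of protein: milk $0.0500, canned tuna $0.0538, pasta $0.0786.
Take 2 servings of milk: +16.0 g protein for $0.80 (total $0.80, still need 49.0 g).
Take 1.885 servings of canned tuna: +49.0 g protein for $2.64 (total $3.44, still need 0.0 g).
Filling from the cheapest source first is optimal under one linear minimum: $3.44.

$3.44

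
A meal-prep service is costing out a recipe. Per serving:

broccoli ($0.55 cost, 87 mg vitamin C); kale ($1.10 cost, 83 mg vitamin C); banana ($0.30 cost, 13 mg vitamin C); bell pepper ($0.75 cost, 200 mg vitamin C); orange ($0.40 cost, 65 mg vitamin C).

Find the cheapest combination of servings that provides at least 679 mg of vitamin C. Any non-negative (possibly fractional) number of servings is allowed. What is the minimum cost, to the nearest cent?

$2.55

Cost per mg of vitamin C: bell pepper $0.0037, orange $0.0062, broccoli $0.0063, kale $0.0133, banana $0.0231.
With no serving limits, use only bell pepper: 679 mg / 200 mg = 3.395 servings × $0.75 = $2.55.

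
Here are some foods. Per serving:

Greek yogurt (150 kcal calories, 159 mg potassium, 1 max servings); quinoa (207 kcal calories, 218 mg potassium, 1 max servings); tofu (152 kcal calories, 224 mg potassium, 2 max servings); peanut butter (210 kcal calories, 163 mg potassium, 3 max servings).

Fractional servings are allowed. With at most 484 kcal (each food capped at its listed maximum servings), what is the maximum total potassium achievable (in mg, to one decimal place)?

638.6 mg

Potassium per kcal: tofu 1.474, Greek yogurt 1.06, quinoa 1.053, peanut butter 0.7762.
Take 2 servings of tofu: uses 304 kcal, +448.0 mg potassium (running total 448.0 mg).
Take 1 serving of Greek yogurt: uses 150 kcal, +159.0 mg potassium (running total 607.0 mg).
Take 0.1449 servings of quinoa: uses 30 kcal, +31.6 mg potassium (running total 638.6 mg).
Greedy by best ratio exhausts the calories allowance optimally: 638.6 mg.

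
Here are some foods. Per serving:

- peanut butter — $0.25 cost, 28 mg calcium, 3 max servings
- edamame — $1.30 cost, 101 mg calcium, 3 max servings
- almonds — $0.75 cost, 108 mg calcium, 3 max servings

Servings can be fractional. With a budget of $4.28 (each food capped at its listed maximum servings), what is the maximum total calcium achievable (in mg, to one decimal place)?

507.4 mg

Calcium per dollar: almonds 144, peanut butter 112, edamame 77.69.
Take 3 servings of almonds: spends $2.25, +324.0 mg calcium (running total 324.0 mg).
Take 3 servings of peanut butter: spends $0.75, +84.0 mg calcium (running total 408.0 mg).
Take 0.9846 servings of edamame: spends $1.28, +99.4 mg calcium (running total 507.4 mg).
Filling greedily by calcium-per-dollar is optimal for one linear limit, giving 507.4 mg.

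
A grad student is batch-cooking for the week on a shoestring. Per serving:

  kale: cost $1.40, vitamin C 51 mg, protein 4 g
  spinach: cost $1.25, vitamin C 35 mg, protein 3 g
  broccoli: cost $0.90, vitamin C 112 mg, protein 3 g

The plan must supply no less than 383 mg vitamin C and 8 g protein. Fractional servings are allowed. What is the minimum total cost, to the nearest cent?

The cheapest plan sits at a corner of the feasible region — with two constraints it uses at most two foods.
kale only: max(383/51, 8/4) = 7.51 servings → $10.51.
spinach only: max(383/35, 8/3) = 10.94 servings → $13.68.
broccoli only: max(383/112, 8/3) = 3.42 servings → $3.08.
kale + spinach: intersection lies outside the first quadrant.
kale + broccoli with both targets exact would need a negative amount; discard.
spinach + broccoli with both targets exact would need a negative amount; discard.
Cheapest feasible corner: $3.08.

$3.08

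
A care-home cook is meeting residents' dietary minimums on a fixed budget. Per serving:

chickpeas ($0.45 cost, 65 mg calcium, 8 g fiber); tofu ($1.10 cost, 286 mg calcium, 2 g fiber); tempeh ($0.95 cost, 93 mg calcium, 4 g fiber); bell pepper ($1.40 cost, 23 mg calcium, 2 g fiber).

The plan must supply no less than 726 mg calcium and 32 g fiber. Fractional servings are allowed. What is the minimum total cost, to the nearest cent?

$3.51

For a min-cost LP with two ≥-constraints, a basic feasible solution has at most two positive variables.
chickpeas only: max(726/65, 32/8) = 11.17 servings → $5.03.
tofu only: max(726/286, 32/2) = 16 servings → $17.60.
tempeh only: max(726/93, 32/4) = 8 servings → $7.60.
bell pepper only: max(726/23, 32/2) = 31.57 servings → $44.19.
chickpeas + tofu with both tight: 3.568 servings and 1.728 servings → $3.51.
chickpeas + tempeh with both tight: 0.1488 servings and 7.702 servings → $7.38.
chickpeas + bell pepper: intersection lies outside the first quadrant.
tofu + tempeh: intersection lies outside the first quadrant.
tofu + bell pepper with both tight: 1.361 servings and 14.64 servings → $21.99.
tempeh + bell pepper with both tight: 7.617 servings and 0.766 servings → $8.31.
The minimum over all feasible corners is $3.51.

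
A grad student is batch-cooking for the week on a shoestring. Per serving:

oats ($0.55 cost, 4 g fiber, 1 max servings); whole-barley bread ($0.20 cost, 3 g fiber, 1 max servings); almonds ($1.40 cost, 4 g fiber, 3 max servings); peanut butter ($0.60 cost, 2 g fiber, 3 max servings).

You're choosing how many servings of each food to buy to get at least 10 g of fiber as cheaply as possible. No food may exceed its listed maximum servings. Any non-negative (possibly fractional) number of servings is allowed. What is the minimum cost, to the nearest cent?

Cost per g of fiber: whole-barley bread $0.0667, oats $0.1375, peanut butter $0.3000, almonds $0.3500.
Take 1 serving of whole-barley bread: +3.0 g fiber for $0.20 (total $0.20, still need 7.0 g).
Take 1 serving of oats: +4.0 g fiber for $0.55 (total $0.75, still need 3.0 g).
Take 1.5 servings of peanut butter: +3.0 g fiber for $0.90 (total $1.65, still need 0.0 g).
Filling from the cheapest source first is optimal under one linear minimum: $1.65.

$1.65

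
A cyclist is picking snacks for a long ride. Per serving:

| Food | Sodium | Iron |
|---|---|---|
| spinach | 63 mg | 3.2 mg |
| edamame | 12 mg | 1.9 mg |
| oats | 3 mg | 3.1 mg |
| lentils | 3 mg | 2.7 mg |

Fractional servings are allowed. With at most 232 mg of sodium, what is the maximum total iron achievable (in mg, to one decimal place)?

239.7 mg

Iron per mg sodium: oats 1.033, lentils 0.9, edamame 0.1583, spinach 0.05079.
With no serving limits, spend the whole sodium allowance on oats: 232 mg / 3 mg × 3.1 mg = 239.7 mg.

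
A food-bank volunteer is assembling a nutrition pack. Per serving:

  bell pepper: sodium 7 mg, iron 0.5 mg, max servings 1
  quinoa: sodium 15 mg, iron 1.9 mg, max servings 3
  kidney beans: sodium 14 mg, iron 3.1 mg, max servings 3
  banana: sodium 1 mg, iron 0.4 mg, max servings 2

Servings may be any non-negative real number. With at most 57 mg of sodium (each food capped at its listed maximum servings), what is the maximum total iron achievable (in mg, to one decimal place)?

Iron per mg sodium: banana 0.4, kidney beans 0.2214, quinoa 0.1267, bell pepper 0.07143.
Take 2 servings of banana: uses 2 mg sodium, +0.8 mg iron (running total 0.8 mg).
Take 3 servings of kidney beans: uses 42 mg sodium, +9.3 mg iron (running total 10.1 mg).
Take 0.8667 servings of quinoa: uses 13 mg sodium, +1.6 mg iron (running total 11.7 mg).
Greedy by best ratio exhausts the sodium allowance optimally: 11.7 mg.

11.7 mg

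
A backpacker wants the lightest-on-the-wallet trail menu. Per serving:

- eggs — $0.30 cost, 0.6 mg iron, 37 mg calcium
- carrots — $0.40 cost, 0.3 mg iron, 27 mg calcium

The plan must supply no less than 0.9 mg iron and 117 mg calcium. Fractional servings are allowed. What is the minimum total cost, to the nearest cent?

At the optimum either one food covers both requirements or two foods hit both targets exactly; no other combination can be cheaper.
eggs only: max(0.9/0.6, 117/37) = 3.162 servings → $0.95.
carrots only: max(0.9/0.3, 117/27) = 4.333 servings → $1.73.
eggs + carrots: the both-tight solution has a negative serving — not a feasible corner.
The minimum over all feasible corners is $0.95.

$0.95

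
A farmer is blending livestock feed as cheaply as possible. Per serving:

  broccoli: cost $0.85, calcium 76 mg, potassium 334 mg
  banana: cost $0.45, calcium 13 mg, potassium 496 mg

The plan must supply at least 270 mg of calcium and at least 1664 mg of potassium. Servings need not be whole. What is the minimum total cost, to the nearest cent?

$3.35

A basic optimal solution has at most two foods positive. Try each food alone and each pair with both targets met exactly.
broccoli only: max(270/76, 1664/334) = 4.982 servings → $4.23.
banana only: max(270/13, 1664/496) = 20.77 servings → $9.35.
broccoli + banana with both tight: 3.367 servings and 1.088 servings → $3.35.
Cheapest feasible corner: $3.35.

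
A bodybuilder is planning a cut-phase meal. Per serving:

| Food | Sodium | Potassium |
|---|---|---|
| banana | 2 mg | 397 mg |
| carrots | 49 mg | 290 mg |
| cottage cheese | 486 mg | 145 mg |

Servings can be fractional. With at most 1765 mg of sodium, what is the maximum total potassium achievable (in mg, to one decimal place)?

350352.5 mg

Potassium per mg sodium: banana 198.5, carrots 5.918, cottage cheese 0.2984.
With no serving limits, spend the whole sodium allowance on banana: 1765 mg / 2 mg × 397 mg = 350352.5 mg.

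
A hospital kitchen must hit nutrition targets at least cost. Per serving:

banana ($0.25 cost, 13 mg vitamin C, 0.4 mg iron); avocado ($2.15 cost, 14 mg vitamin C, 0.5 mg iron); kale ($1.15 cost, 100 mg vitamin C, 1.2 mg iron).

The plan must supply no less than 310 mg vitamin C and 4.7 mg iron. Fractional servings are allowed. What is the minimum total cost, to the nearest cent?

Minimising a linear cost over {vitamin C ≥ 310, iron ≥ 4.7, servings ≥ 0} — the optimum is at a vertex, using one or two foods.
banana only: max(310/13, 4.7/0.4) = 23.85 servings → $5.96.
avocado only: max(310/14, 4.7/0.5) = 22.14 servings → $47.61.
kale only: max(310/100, 4.7/1.2) = 3.917 servings → $4.50.
banana + avocado with both targets exact would need a negative amount; discard.
banana + kale with both tight: 4.016 servings and 2.578 servings → $3.97.
avocado + kale with both tight: 2.952 servings and 2.687 servings → $9.44.
Cheapest feasible corner: $3.97.

$3.97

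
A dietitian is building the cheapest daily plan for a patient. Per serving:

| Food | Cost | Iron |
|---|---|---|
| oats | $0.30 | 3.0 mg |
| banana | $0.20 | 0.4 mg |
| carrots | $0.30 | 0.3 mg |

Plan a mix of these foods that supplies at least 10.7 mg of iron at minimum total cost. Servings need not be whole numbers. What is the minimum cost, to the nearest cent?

$1.07

Cost per mg of iron: oats $0.1000, banana $0.5000, carrots $1.0000.
With no serving limits, use only oats: 10.7 mg / 3.0 mg = 3.567 servings × $0.30 = $1.07.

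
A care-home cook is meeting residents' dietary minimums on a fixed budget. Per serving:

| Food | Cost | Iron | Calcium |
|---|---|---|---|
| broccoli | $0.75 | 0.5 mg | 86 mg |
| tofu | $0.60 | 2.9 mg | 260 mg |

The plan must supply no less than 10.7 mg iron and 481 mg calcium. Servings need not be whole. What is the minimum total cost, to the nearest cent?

At the optimum either one food covers both requirements or two foods hit both targets exactly; no other combination can be cheaper.
broccoli only: max(10.7/0.5, 481/86) = 21.4 servings → $16.05.
tofu only: max(10.7/2.9, 481/260) = 3.69 servings → $2.21.
broccoli + tofu: the both-tight solution has a negative serving — not a feasible corner.
The minimum over all feasible corners is $2.21.

$2.21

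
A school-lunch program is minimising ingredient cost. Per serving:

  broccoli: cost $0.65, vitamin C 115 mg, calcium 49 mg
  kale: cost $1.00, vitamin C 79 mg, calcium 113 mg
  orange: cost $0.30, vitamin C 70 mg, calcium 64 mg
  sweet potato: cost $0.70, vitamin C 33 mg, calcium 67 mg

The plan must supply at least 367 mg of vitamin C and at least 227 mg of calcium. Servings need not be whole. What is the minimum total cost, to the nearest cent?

This is a tiny linear program; its minimum lies at a vertex of the feasible set. List the vertices and price them.
broccoli only: max(367/115, 227/49) = 4.633 servings → $3.01.
kale only: max(367/79, 227/113) = 4.646 servings → $4.65.
orange only: max(367/70, 227/64) = 5.243 servings → $1.57.
sweet potato only: max(367/33, 227/67) = 11.12 servings → $7.78.
broccoli + kale with both tight: 2.58 servings and 0.8902 servings → $2.57.
broccoli + orange with both tight: 1.933 servings and 2.067 servings → $1.88.
broccoli + sweet potato with both tight: 2.808 servings and 1.334 servings → $2.76.
kale + orange: intersection lies outside the first quadrant.
kale + sweet potato: intersection lies outside the first quadrant.
orange + sweet potato: the both-tight solution has a negative serving — not a feasible corner.
Cheapest feasible corner: $1.57.

$1.57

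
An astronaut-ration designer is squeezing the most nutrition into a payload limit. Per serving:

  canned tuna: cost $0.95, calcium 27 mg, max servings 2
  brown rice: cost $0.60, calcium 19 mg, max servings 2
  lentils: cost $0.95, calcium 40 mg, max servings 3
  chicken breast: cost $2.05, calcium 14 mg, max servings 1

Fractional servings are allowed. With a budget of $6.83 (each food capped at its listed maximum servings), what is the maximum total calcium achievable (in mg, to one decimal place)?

Calcium per dollar: lentils 42.11, brown rice 31.67, canned tuna 28.42, chicken breast 6.829.
Take 3 servings of lentils: spends $2.85, +120.0 mg calcium (running total 120.0 mg).
Take 2 servings of brown rice: spends $1.20, +38.0 mg calcium (running total 158.0 mg).
Take 2 servings of canned tuna: spends $1.90, +54.0 mg calcium (running total 212.0 mg).
Take 0.4293 servings of chicken breast: spends $0.88, +6.0 mg calcium (running total 218.0 mg).
Filling greedily by calcium-per-dollar is optimal for one linear limit, giving 218.0 mg.

218.0 mg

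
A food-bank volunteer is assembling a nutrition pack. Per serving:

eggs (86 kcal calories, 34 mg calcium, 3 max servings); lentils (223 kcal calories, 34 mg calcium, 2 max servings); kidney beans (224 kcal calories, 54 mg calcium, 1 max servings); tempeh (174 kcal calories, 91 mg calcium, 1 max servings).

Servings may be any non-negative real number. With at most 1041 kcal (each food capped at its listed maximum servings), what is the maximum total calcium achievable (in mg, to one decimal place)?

Calcium per kcal: tempeh 0.523, eggs 0.3953, kidney beans 0.2411, lentils 0.1525.
Take 1 serving of tempeh: uses 174 kcal, +91.0 mg calcium (running total 91.0 mg).
Take 3 servings of eggs: uses 258 kcal, +102.0 mg calcium (running total 193.0 mg).
Take 1 serving of kidney beans: uses 224 kcal, +54.0 mg calcium (running total 247.0 mg).
Take 1.726 servings of lentils: uses 385 kcal, +58.7 mg calcium (running total 305.7 mg).
Greedy by best ratio exhausts the calories allowance optimally: 305.7 mg.

305.7 mg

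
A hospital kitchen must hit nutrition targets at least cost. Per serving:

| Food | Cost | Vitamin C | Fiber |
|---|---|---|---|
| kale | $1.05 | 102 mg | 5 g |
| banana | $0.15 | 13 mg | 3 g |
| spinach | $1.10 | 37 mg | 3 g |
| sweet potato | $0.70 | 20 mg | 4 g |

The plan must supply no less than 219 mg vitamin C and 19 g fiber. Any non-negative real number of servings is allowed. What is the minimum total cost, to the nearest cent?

$2.31

A basic optimal solution has at most two foods positive. Try each food alone and each pair with both targets met exactly.
kale only: max(219/102, 19/5) = 3.8 servings → $3.99.
banana only: max(219/13, 19/3) = 16.85 servings → $2.53.
spinach only: max(219/37, 19/3) = 6.333 servings → $6.97.
sweet potato only: max(219/20, 19/4) = 10.95 servings → $7.67.
kale + banana with both tight: 1.701 servings and 3.498 servings → $2.31.
kale + spinach with both targets exact would need a negative amount; discard.
kale + sweet potato with both tight: 1.61 servings and 2.737 servings → $3.61.
banana + spinach with both tight: 0.6389 servings and 5.694 servings → $6.36.
banana + sweet potato: intersection lies outside the first quadrant.
spinach + sweet potato with both tight: 5.636 servings and 0.5227 servings → $6.57.
Cheapest feasible corner: $2.31.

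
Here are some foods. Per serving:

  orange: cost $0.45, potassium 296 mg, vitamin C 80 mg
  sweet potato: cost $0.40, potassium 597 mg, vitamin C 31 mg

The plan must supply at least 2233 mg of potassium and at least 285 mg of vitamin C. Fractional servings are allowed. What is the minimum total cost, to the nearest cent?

Minimising a linear cost over {potassium ≥ 2233, vitamin C ≥ 285, servings ≥ 0} — the optimum is at a vertex, using one or two foods.
orange only: max(2233/296, 285/80) = 7.544 servings → $3.39.
sweet potato only: max(2233/597, 285/31) = 9.194 servings → $3.68.
orange + sweet potato with both tight: 2.616 servings and 2.443 servings → $2.15.
The minimum over all feasible corners is $2.15.

$2.15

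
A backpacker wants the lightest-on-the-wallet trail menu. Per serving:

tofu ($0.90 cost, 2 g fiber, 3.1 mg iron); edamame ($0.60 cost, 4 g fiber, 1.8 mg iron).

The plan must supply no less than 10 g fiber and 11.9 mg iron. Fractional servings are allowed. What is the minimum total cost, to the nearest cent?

Compare the cost at each extreme point of the feasible region.
tofu only: max(10/2, 11.9/3.1) = 5 servings → $4.50.
edamame only: max(10/4, 11.9/1.8) = 6.611 servings → $3.97.
tofu + edamame with both tight: 3.364 servings and 0.8182 servings → $3.52.
So the least-cost plan costs $3.52.

$3.52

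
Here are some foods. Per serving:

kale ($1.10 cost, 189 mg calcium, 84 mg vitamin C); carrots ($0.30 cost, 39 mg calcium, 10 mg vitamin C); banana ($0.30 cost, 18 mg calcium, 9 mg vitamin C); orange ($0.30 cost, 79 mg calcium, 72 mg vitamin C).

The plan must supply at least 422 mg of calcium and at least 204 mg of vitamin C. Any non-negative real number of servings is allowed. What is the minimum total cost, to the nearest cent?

$1.60

At the optimum either one food covers both requirements or two foods hit both targets exactly; no other combination can be cheaper.
kale only: max(422/189, 204/84) = 2.429 servings → $2.67.
carrots only: max(422/39, 204/10) = 20.4 servings → $6.12.
banana only: max(422/18, 204/9) = 23.44 servings → $7.03.
orange only: max(422/79, 204/72) = 5.342 servings → $1.60.
kale + carrots: the both-tight solution has a negative serving — not a feasible corner.
kale + banana with both tight: 0.6667 servings and 16.44 servings → $5.67.
kale + orange with both tight: 2.046 servings and 0.4458 servings → $2.38.
carrots + banana with both tight: 0.7368 servings and 21.85 servings → $6.78.
carrots + orange with both tight: 7.07 servings and 1.851 servings → $2.68.
banana + orange with both targets exact would need a negative amount; discard.
Cheapest feasible corner: $1.60.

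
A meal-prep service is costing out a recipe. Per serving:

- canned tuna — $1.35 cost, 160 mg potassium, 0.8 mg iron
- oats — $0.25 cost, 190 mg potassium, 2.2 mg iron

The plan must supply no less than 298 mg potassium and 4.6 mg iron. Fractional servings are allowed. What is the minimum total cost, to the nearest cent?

$0.52

An LP optimum is at a vertex; with two nutrient constraints at most two foods are used. Check each candidate.
canned tuna only: max(298/160, 4.6/0.8) = 5.75 servings → $7.76.
oats only: max(298/190, 4.6/2.2) = 2.091 servings → $0.52.
canned tuna + oats: the both-tight solution has a negative serving — not a feasible corner.
The minimum over all feasible corners is $0.52.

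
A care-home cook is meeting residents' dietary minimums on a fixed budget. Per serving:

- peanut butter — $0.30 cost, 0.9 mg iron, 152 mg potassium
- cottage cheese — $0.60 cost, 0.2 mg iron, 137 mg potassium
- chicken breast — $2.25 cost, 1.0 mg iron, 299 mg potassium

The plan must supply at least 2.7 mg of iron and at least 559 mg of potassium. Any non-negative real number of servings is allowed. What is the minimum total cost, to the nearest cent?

$1.10

The cheapest plan sits at a corner of the feasible region — with two constraints it uses at most two foods.
peanut butter only: max(2.7/0.9, 559/152) = 3.678 servings → $1.10.
cottage cheese only: max(2.7/0.2, 559/137) = 13.5 servings → $8.10.
chicken breast only: max(2.7/1.0, 559/299) = 2.7 servings → $6.08.
peanut butter + cottage cheese with both tight: 2.778 servings and 0.9978 servings → $1.43.
peanut butter + chicken breast with both tight: 2.12 servings and 0.7916 servings → $2.42.
cottage cheese + chicken breast with both targets exact would need a negative amount; discard.
The minimum over all feasible corners is $1.10.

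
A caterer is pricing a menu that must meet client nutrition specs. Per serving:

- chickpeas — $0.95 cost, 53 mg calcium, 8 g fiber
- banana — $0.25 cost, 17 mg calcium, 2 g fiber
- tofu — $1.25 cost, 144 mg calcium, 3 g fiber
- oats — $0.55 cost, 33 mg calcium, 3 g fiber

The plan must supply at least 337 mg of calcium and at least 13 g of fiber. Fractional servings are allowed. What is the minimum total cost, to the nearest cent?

A basic optimal solution has at most two foods positive. Try each food alone and each pair with both targets met exactly.
chickpeas only: max(337/53, 13/8) = 6.358 servings → $6.04.
banana only: max(337/17, 13/2) = 19.82 servings → $4.96.
tofu only: max(337/144, 13/3) = 4.333 servings → $5.42.
oats only: max(337/33, 13/3) = 10.21 servings → $5.62.
chickpeas + banana with both targets exact would need a negative amount; discard.
chickpeas + tofu with both tight: 0.8671 servings and 2.021 servings → $3.35.
chickpeas + oats with both targets exact would need a negative amount; discard.
banana + tofu with both tight: 3.633 servings and 1.911 servings → $3.30.
banana + oats with both targets exact would need a negative amount; discard.
tofu + oats with both tight: 1.748 servings and 2.586 servings → $3.61.
The minimum over all feasible corners is $3.30.

$3.30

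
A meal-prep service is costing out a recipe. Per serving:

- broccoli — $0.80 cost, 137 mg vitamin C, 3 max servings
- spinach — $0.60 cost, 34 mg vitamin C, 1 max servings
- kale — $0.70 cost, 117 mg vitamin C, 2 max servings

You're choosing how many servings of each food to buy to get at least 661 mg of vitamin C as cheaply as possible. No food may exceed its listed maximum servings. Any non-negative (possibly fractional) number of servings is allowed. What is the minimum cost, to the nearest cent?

Cost per mg of vitamin C: broccoli $0.0058, kale $0.0060, spinach $0.0176.
Take 3 servings of broccoli: +411.0 mg vitamin C for $2.40 (total $2.40, still need 250.0 mg).
Take 2 servings of kale: +234.0 mg vitamin C for $1.40 (total $3.80, still need 16.0 mg).
Take 0.4706 servings of spinach: +16.0 mg vitamin C for $0.28 (total $4.08, still need 0.0 mg).
Filling from the cheapest source first is optimal under one linear minimum: $4.08.

$4.08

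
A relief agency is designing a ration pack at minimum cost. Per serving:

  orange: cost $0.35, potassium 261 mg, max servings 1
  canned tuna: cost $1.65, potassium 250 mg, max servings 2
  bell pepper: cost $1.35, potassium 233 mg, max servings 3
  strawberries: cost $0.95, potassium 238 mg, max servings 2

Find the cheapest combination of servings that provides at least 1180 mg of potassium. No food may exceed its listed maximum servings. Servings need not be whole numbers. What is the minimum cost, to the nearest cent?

$4.82

Cost per mg of potassium: orange $0.0013, strawberries $0.0040, bell pepper $0.0058, canned tuna $0.0066.
Take 1 serving of orange: +261.0 mg potassium for $0.35 (total $0.35, still need 919.0 mg).
Take 2 servings of strawberries: +476.0 mg potassium for $1.90 (total $2.25, still need 443.0 mg).
Take 1.901 servings of bell pepper: +443.0 mg potassium for $2.57 (total $4.82, still need 0.0 mg).
Greedy by cheapest-per-mg is optimal for a single linear constraint, so the minimum cost is $4.82.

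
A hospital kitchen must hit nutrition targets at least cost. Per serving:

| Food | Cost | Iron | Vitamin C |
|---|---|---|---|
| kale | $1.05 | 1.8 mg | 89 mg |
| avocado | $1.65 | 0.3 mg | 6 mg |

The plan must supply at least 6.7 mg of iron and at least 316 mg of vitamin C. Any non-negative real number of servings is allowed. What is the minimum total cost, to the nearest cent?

kale only: max(6.7/1.8, 316/89) = 3.722 servings → $3.91.
avocado only: max(6.7/0.3, 316/6) = 52.67 servings → $86.90.
kale + avocado with both tight: 3.434 servings and 1.73 servings → $6.46.
The minimum over all feasible corners is $3.91.

$3.91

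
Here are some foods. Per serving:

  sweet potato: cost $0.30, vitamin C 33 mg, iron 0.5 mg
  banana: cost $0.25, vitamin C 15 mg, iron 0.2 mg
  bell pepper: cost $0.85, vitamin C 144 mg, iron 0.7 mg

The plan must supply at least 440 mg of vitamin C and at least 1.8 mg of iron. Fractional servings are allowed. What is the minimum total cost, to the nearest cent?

$2.60

An LP optimum is at a vertex; with two nutrient constraints at most two foods are used. Check each candidate.
sweet potato only: max(440/33, 1.8/0.5) = 13.33 servings → $4.00.
banana only: max(440/15, 1.8/0.2) = 29.33 servings → $7.33.
bell pepper only: max(440/144, 1.8/0.7) = 3.056 servings → $2.60.
sweet potato + banana: the both-tight solution has a negative serving — not a feasible corner.
sweet potato + bell pepper: intersection lies outside the first quadrant.
banana + bell pepper: the both-tight solution has a negative serving — not a feasible corner.
Cheapest feasible corner: $2.60.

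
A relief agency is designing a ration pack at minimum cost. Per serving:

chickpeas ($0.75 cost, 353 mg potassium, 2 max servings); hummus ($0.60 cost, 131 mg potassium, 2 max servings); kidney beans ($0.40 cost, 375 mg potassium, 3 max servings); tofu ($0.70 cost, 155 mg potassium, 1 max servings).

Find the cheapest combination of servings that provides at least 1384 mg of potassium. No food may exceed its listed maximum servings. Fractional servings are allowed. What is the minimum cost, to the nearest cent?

Cost per mg of potassium: kidney beans $0.0011, chickpeas $0.0021, tofu $0.0045, hummus $0.0046.
Take 3 servings of kidney beans: +1125.0 mg potassium for $1.20 (total $1.20, still need 259.0 mg).
Take 0.7337 servings of chickpeas: +259.0 mg potassium for $0.55 (total $1.75, still need 0.0 mg).
Filling from the cheapest source first is optimal under one linear minimum: $1.75.

$1.75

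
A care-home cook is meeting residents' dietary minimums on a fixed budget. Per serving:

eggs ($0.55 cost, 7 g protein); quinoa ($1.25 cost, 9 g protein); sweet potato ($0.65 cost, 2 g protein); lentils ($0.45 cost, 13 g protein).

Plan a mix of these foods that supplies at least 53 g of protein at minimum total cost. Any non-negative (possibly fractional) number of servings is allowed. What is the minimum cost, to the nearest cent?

$1.83

Cost per g of protein: lentils $0.0346, eggs $0.0786, quinoa $0.1389, sweet potato $0.3250.
With no serving limits, use only lentils: 53 g / 13 g = 4.077 servings × $0.45 = $1.83.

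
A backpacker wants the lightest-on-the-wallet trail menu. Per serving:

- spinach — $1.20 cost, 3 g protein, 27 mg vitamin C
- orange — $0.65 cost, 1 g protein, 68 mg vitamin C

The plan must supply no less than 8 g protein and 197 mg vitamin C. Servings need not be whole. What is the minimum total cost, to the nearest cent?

$3.73

Minimising a linear cost over {protein ≥ 8, vitamin C ≥ 197, servings ≥ 0} — the optimum is at a vertex, using one or two foods.
spinach only: max(8/3, 197/27) = 7.296 servings → $8.76.
orange only: max(8/1, 197/68) = 8 servings → $5.20.
spinach + orange with both tight: 1.96 servings and 2.119 servings → $3.73.
So the least-cost plan costs $3.73.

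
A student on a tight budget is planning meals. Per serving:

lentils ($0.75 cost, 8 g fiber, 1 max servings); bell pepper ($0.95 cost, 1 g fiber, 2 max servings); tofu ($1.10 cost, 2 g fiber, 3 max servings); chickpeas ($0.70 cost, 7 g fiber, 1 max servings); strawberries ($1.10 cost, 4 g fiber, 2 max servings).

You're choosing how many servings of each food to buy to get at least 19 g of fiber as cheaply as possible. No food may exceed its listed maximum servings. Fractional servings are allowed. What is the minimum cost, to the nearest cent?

$2.55

Cost per g of fiber: lentils $0.0938, chickpeas $0.1000, strawberries $0.2750, tofu $0.5500, bell pepper $0.9500.
Take 1 serving of lentils: +8.0 g fiber for $0.75 (total $0.75, still need 11.0 g).
Take 1 serving of chickpeas: +7.0 g fiber for $0.70 (total $1.45, still need 4.0 g).
Take 1 serving of strawberries: +4.0 g fiber for $1.10 (total $2.55, still need 0.0 g).
Filling from the cheapest source first is optimal under one linear minimum: $2.55.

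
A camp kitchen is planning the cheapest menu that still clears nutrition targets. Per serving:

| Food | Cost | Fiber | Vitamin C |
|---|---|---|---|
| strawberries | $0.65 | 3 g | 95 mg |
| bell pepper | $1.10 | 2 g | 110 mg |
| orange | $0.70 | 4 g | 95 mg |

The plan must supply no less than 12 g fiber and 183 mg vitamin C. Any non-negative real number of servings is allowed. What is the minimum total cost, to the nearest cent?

$2.10

The cheapest plan sits at a corner of the feasible region — with two constraints it uses at most two foods.
strawberries only: max(12/3, 183/95) = 4 servings → $2.60.
bell pepper only: max(12/2, 183/110) = 6 servings → $6.60.
orange only: max(12/4, 183/95) = 3 servings → $2.10.
strawberries + bell pepper: the both-tight solution has a negative serving — not a feasible corner.
strawberries + orange: the both-tight solution has a negative serving — not a feasible corner.
bell pepper + orange: the both-tight solution has a negative serving — not a feasible corner.
So the least-cost plan costs $2.10.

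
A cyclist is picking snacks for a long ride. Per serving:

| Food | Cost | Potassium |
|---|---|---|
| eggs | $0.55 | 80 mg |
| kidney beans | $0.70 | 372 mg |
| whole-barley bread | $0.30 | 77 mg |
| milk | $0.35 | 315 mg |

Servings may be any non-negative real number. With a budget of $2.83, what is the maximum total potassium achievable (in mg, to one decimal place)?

2547.0 mg

Potassium per dollar: milk 900, kidney beans 531.4, whole-barley bread 256.7, eggs 145.5.
With no serving limits, spend the whole cost allowance on milk: $2.83 / $0.35 × 315 mg = 2547.0 mg.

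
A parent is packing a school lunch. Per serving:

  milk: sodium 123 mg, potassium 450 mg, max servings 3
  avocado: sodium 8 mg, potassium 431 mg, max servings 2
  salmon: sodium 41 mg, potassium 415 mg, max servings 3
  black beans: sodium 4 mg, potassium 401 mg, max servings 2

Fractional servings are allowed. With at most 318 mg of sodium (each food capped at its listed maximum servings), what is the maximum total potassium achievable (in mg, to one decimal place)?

3534.6 mg

Potassium per mg sodium: black beans 100.2, avocado 53.88, salmon 10.12, milk 3.659.
Take 2 servings of black beans: uses 8 mg sodium, +802.0 mg potassium (running total 802.0 mg).
Take 2 servings of avocado: uses 16 mg sodium, +862.0 mg potassium (running total 1664.0 mg).
Take 3 servings of salmon: uses 123 mg sodium, +1245.0 mg potassium (running total 2909.0 mg).
Take 1.39 servings of milk: uses 171 mg sodium, +625.6 mg potassium (running total 3534.6 mg).
Greedy by best ratio exhausts the sodium allowance optimally: 3534.6 mg.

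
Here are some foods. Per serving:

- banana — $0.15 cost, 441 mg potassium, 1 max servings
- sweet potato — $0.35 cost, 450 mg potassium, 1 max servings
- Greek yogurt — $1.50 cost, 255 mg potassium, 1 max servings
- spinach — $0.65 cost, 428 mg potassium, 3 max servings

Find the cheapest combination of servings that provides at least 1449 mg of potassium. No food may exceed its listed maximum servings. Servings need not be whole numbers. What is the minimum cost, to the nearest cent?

Cost per mg of potassium: banana $0.0003, sweet potato $0.0008, spinach $0.0015, Greek yogurt $0.0059.
Take 1 serving of banana: +441.0 mg potassium for $0.15 (total $0.15, still need 1008.0 mg).
Take 1 serving of sweet potato: +450.0 mg potassium for $0.35 (total $0.50, still need 558.0 mg).
Take 1.304 servings of spinach: +558.0 mg potassium for $0.85 (total $1.35, still need 0.0 mg).
Greedy by cheapest-per-mg is optimal for a single linear constraint, so the minimum cost is $1.35.

$1.35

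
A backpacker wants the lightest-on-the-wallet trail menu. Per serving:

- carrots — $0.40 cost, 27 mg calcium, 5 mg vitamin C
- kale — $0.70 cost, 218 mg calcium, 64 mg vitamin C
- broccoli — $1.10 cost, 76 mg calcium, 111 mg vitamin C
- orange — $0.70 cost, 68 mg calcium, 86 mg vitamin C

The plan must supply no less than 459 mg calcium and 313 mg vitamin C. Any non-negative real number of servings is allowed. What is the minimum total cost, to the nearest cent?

Check every corner: each single food scaled to meet both minima, and each pair solved so both constraints bind.
carrots only: max(459/27, 313/5) = 62.6 servings → $25.04.
kale only: max(459/218, 313/64) = 4.891 servings → $3.42.
broccoli only: max(459/76, 313/111) = 6.039 servings → $6.64.
orange only: max(459/68, 313/86) = 6.75 servings → $4.72.
carrots + kale with both targets exact would need a negative amount; discard.
carrots + broccoli with both tight: 10.38 servings and 2.352 servings → $6.74.
carrots + orange with both tight: 9.178 servings and 3.106 servings → $5.85.
kale + broccoli with both tight: 1.405 servings and 2.01 servings → $3.19.
kale + orange with both tight: 1.264 servings and 2.699 servings → $2.77.
broccoli + orange: the both-tight solution has a negative serving — not a feasible corner.
The minimum over all feasible corners is $2.77.

$2.77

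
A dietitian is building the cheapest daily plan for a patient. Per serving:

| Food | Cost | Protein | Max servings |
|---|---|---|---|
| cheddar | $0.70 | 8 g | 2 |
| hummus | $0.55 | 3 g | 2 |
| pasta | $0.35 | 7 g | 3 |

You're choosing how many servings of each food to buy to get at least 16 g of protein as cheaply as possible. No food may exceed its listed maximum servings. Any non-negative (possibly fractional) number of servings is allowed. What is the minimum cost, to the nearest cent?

Cost per g of protein: pasta $0.0500, cheddar $0.0875, hummus $0.1833.
Take 2.286 servings of pasta: +16.0 g protein for $0.80 (total $0.80, still need 0.0 g).
Filling from the cheapest source first is optimal under one linear minimum: $0.80.

$0.80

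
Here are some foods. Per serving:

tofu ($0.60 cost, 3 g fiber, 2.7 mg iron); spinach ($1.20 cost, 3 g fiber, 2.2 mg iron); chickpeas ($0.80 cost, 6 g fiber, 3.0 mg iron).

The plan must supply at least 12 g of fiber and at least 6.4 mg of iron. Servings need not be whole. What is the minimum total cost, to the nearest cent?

$1.67

tofu only: max(12/3, 6.4/2.7) = 4 servings → $2.40.
spinach only: max(12/3, 6.4/2.2) = 4 servings → $4.80.
chickpeas only: max(12/6, 6.4/3.0) = 2.133 servings → $1.71.
tofu + spinach: intersection lies outside the first quadrant.
tofu + chickpeas with both tight: 0.3333 servings and 1.833 servings → $1.67.
spinach + chickpeas with both tight: 0.5714 servings and 1.714 servings → $2.06.
So the least-cost plan costs $1.67.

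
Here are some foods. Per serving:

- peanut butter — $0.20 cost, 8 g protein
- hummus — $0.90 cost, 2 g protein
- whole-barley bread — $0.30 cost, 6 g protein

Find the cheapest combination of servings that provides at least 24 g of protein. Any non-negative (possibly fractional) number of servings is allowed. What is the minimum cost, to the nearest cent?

Cost per g of protein: peanut butter $0.0250, whole-barley bread $0.0500, hummus $0.4500.
With no serving limits, use only peanut butter: 24 g / 8 g = 3 servings × $0.20 = $0.60.

$0.60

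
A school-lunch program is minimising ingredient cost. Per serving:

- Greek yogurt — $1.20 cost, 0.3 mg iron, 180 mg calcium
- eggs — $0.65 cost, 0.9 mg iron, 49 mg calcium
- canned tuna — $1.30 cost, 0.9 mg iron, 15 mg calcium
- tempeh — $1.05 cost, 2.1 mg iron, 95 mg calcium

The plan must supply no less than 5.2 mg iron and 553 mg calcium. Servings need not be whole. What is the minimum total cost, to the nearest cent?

$4.60

Compare the cost at each extreme point of the feasible region.
Greek yogurt only: max(5.2/0.3, 553/180) = 17.33 servings → $20.80.
eggs only: max(5.2/0.9, 553/49) = 11.29 servings → $7.34.
canned tuna only: max(5.2/0.9, 553/15) = 36.87 servings → $47.93.
tempeh only: max(5.2/2.1, 553/95) = 5.821 servings → $6.11.
Greek yogurt + eggs with both tight: 1.649 servings and 5.228 servings → $5.38.
Greek yogurt + canned tuna with both tight: 2.665 servings and 4.89 servings → $9.55.
Greek yogurt + tempeh with both tight: 1.909 servings and 2.203 servings → $4.60.
eggs + canned tuna: intersection lies outside the first quadrant.
eggs + tempeh: the both-tight solution has a negative serving — not a feasible corner.
canned tuna + tempeh: the both-tight solution has a negative serving — not a feasible corner.
The minimum over all feasible corners is $4.60.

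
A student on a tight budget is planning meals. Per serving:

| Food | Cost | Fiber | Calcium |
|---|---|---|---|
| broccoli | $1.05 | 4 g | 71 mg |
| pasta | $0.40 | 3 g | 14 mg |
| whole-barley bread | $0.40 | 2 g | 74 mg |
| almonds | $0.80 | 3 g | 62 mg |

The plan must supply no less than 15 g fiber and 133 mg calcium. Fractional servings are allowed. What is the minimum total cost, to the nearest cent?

$2.13

Compare the cost at each extreme point of the feasible region.
broccoli only: max(15/4, 133/71) = 3.75 servings → $3.94.
pasta only: max(15/3, 133/14) = 9.5 servings → $3.80.
whole-barley bread only: max(15/2, 133/74) = 7.5 servings → $3.00.
almonds only: max(15/3, 133/62) = 5 servings → $4.00.
broccoli + pasta with both tight: 1.204 servings and 3.395 servings → $2.62.
broccoli + whole-barley bread with both targets exact would need a negative amount; discard.
broccoli + almonds: intersection lies outside the first quadrant.
pasta + whole-barley bread with both tight: 4.351 servings and 0.9742 servings → $2.13.
pasta + almonds with both tight: 3.688 servings and 1.312 servings → $2.52.
whole-barley bread + almonds with both targets exact would need a negative amount; discard.
So the least-cost plan costs $2.13.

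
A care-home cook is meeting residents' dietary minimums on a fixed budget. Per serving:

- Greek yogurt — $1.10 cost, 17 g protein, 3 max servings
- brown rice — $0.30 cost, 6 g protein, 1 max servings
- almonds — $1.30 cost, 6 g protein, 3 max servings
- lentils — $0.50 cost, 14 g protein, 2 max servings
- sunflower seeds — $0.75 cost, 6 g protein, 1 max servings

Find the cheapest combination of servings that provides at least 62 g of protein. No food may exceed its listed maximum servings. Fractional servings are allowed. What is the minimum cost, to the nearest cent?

Cost per g of protein: lentils $0.0357, brown rice $0.0500, Greek yogurt $0.0647, sunflower seeds $0.1250, almonds $0.2167.
Take 2 servings of lentils: +28.0 g protein for $1.00 (total $1.00, still need 34.0 g).
Take 1 serving of brown rice: +6.0 g protein for $0.30 (total $1.30, still need 28.0 g).
Take 1.647 servings of Greek yogurt: +28.0 g protein for $1.81 (total $3.11, still need 0.0 g).
Filling from the cheapest source first is optimal under one linear minimum: $3.11.

$3.11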